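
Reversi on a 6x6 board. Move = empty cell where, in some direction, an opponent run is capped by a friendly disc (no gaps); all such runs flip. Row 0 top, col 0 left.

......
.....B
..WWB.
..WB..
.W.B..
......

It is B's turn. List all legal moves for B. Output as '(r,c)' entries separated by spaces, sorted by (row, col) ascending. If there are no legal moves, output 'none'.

(1,1): flips 1 -> legal
(1,2): no bracket -> illegal
(1,3): flips 1 -> legal
(1,4): no bracket -> illegal
(2,1): flips 3 -> legal
(3,0): no bracket -> illegal
(3,1): flips 1 -> legal
(3,4): no bracket -> illegal
(4,0): no bracket -> illegal
(4,2): no bracket -> illegal
(5,0): no bracket -> illegal
(5,1): no bracket -> illegal
(5,2): no bracket -> illegal

Answer: (1,1) (1,3) (2,1) (3,1)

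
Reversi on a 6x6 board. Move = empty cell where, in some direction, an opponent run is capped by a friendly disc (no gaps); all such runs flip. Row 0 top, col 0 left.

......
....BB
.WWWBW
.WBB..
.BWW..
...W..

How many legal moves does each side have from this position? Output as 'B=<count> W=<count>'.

-- B to move --
(1,0): flips 1 -> legal
(1,1): flips 3 -> legal
(1,2): flips 1 -> legal
(1,3): flips 1 -> legal
(2,0): flips 3 -> legal
(3,0): flips 1 -> legal
(3,4): no bracket -> illegal
(3,5): flips 1 -> legal
(4,0): no bracket -> illegal
(4,4): flips 2 -> legal
(5,1): flips 1 -> legal
(5,2): flips 1 -> legal
(5,4): flips 1 -> legal
B mobility = 11
-- W to move --
(0,3): flips 1 -> legal
(0,4): no bracket -> illegal
(0,5): flips 2 -> legal
(1,3): no bracket -> illegal
(3,0): no bracket -> illegal
(3,4): flips 2 -> legal
(3,5): no bracket -> illegal
(4,0): flips 1 -> legal
(4,4): flips 1 -> legal
(5,0): flips 2 -> legal
(5,1): flips 1 -> legal
(5,2): no bracket -> illegal
W mobility = 7

Answer: B=11 W=7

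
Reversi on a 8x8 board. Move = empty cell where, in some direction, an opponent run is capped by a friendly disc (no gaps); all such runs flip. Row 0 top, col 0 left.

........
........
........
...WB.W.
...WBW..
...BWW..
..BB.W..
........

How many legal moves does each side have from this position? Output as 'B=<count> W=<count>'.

Answer: B=10 W=7

Derivation:
-- B to move --
(2,2): flips 1 -> legal
(2,3): flips 2 -> legal
(2,4): no bracket -> illegal
(2,5): no bracket -> illegal
(2,6): no bracket -> illegal
(2,7): flips 3 -> legal
(3,2): flips 1 -> legal
(3,5): no bracket -> illegal
(3,7): no bracket -> illegal
(4,2): flips 1 -> legal
(4,6): flips 1 -> legal
(4,7): no bracket -> illegal
(5,2): flips 1 -> legal
(5,6): flips 3 -> legal
(6,4): flips 1 -> legal
(6,6): flips 1 -> legal
(7,4): no bracket -> illegal
(7,5): no bracket -> illegal
(7,6): no bracket -> illegal
B mobility = 10
-- W to move --
(2,3): flips 1 -> legal
(2,4): flips 2 -> legal
(2,5): flips 1 -> legal
(3,5): flips 1 -> legal
(4,2): no bracket -> illegal
(5,1): no bracket -> illegal
(5,2): flips 1 -> legal
(6,1): no bracket -> illegal
(6,4): no bracket -> illegal
(7,1): no bracket -> illegal
(7,2): flips 1 -> legal
(7,3): flips 2 -> legal
(7,4): no bracket -> illegal
W mobility = 7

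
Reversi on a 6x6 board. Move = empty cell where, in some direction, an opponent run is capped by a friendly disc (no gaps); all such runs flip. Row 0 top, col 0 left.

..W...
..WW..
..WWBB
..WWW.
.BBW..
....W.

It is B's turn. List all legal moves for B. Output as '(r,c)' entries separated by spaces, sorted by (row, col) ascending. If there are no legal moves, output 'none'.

Answer: (1,4) (2,1) (4,4) (5,2)

Derivation:
(0,1): no bracket -> illegal
(0,3): no bracket -> illegal
(0,4): no bracket -> illegal
(1,1): no bracket -> illegal
(1,4): flips 2 -> legal
(2,1): flips 2 -> legal
(3,1): no bracket -> illegal
(3,5): no bracket -> illegal
(4,4): flips 2 -> legal
(4,5): no bracket -> illegal
(5,2): flips 2 -> legal
(5,3): no bracket -> illegal
(5,5): no bracket -> illegal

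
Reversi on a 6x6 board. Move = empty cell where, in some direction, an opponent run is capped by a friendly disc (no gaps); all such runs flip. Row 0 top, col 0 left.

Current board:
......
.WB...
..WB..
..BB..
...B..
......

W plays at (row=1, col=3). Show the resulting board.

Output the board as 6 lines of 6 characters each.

Answer: ......
.WWW..
..WB..
..BB..
...B..
......

Derivation:
Place W at (1,3); scan 8 dirs for brackets.
Dir NW: first cell '.' (not opp) -> no flip
Dir N: first cell '.' (not opp) -> no flip
Dir NE: first cell '.' (not opp) -> no flip
Dir W: opp run (1,2) capped by W -> flip
Dir E: first cell '.' (not opp) -> no flip
Dir SW: first cell 'W' (not opp) -> no flip
Dir S: opp run (2,3) (3,3) (4,3), next='.' -> no flip
Dir SE: first cell '.' (not opp) -> no flip
All flips: (1,2)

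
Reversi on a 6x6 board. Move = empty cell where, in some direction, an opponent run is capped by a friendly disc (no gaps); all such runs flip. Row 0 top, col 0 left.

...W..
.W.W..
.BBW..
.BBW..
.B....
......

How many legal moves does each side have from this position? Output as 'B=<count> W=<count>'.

Answer: B=7 W=5

Derivation:
-- B to move --
(0,0): flips 1 -> legal
(0,1): flips 1 -> legal
(0,2): no bracket -> illegal
(0,4): flips 1 -> legal
(1,0): no bracket -> illegal
(1,2): no bracket -> illegal
(1,4): flips 1 -> legal
(2,0): no bracket -> illegal
(2,4): flips 1 -> legal
(3,4): flips 1 -> legal
(4,2): no bracket -> illegal
(4,3): no bracket -> illegal
(4,4): flips 1 -> legal
B mobility = 7
-- W to move --
(1,0): no bracket -> illegal
(1,2): no bracket -> illegal
(2,0): flips 2 -> legal
(3,0): flips 2 -> legal
(4,0): flips 2 -> legal
(4,2): no bracket -> illegal
(4,3): no bracket -> illegal
(5,0): flips 2 -> legal
(5,1): flips 3 -> legal
(5,2): no bracket -> illegal
W mobility = 5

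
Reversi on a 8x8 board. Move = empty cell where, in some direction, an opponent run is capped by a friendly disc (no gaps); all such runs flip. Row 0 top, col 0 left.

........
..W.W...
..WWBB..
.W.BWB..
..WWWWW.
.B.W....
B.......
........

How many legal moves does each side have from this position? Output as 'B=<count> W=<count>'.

-- B to move --
(0,1): no bracket -> illegal
(0,2): no bracket -> illegal
(0,3): flips 1 -> legal
(0,4): flips 1 -> legal
(0,5): no bracket -> illegal
(1,1): flips 1 -> legal
(1,3): flips 1 -> legal
(1,5): no bracket -> illegal
(2,0): no bracket -> illegal
(2,1): flips 2 -> legal
(3,0): no bracket -> illegal
(3,2): no bracket -> illegal
(3,6): no bracket -> illegal
(3,7): no bracket -> illegal
(4,0): no bracket -> illegal
(4,1): no bracket -> illegal
(4,7): no bracket -> illegal
(5,2): flips 2 -> legal
(5,4): flips 2 -> legal
(5,5): flips 2 -> legal
(5,6): no bracket -> illegal
(5,7): flips 1 -> legal
(6,2): flips 2 -> legal
(6,3): flips 2 -> legal
(6,4): no bracket -> illegal
B mobility = 11
-- W to move --
(1,3): flips 2 -> legal
(1,5): flips 4 -> legal
(1,6): flips 1 -> legal
(2,6): flips 3 -> legal
(3,2): flips 1 -> legal
(3,6): flips 2 -> legal
(4,0): no bracket -> illegal
(4,1): no bracket -> illegal
(5,0): no bracket -> illegal
(5,2): no bracket -> illegal
(6,1): no bracket -> illegal
(6,2): no bracket -> illegal
(7,0): no bracket -> illegal
(7,1): no bracket -> illegal
W mobility = 6

Answer: B=11 W=6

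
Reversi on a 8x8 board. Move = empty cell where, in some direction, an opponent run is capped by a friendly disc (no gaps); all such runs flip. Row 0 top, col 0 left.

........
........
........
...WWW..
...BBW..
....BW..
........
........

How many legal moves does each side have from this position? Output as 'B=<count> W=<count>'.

-- B to move --
(2,2): flips 1 -> legal
(2,3): flips 1 -> legal
(2,4): flips 1 -> legal
(2,5): flips 1 -> legal
(2,6): flips 1 -> legal
(3,2): no bracket -> illegal
(3,6): flips 1 -> legal
(4,2): no bracket -> illegal
(4,6): flips 1 -> legal
(5,6): flips 1 -> legal
(6,4): no bracket -> illegal
(6,5): no bracket -> illegal
(6,6): flips 1 -> legal
B mobility = 9
-- W to move --
(3,2): no bracket -> illegal
(4,2): flips 2 -> legal
(5,2): flips 1 -> legal
(5,3): flips 3 -> legal
(6,3): flips 1 -> legal
(6,4): flips 2 -> legal
(6,5): no bracket -> illegal
W mobility = 5

Answer: B=9 W=5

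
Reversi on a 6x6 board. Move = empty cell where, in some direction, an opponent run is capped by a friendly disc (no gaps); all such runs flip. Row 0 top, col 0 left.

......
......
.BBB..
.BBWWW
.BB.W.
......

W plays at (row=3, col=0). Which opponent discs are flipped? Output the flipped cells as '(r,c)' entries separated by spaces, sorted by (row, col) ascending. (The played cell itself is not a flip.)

Dir NW: edge -> no flip
Dir N: first cell '.' (not opp) -> no flip
Dir NE: opp run (2,1), next='.' -> no flip
Dir W: edge -> no flip
Dir E: opp run (3,1) (3,2) capped by W -> flip
Dir SW: edge -> no flip
Dir S: first cell '.' (not opp) -> no flip
Dir SE: opp run (4,1), next='.' -> no flip

Answer: (3,1) (3,2)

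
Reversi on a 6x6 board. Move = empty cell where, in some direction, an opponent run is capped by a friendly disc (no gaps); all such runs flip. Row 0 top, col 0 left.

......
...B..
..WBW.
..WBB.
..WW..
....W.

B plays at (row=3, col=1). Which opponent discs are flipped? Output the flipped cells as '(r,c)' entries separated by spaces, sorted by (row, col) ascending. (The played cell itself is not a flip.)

Dir NW: first cell '.' (not opp) -> no flip
Dir N: first cell '.' (not opp) -> no flip
Dir NE: opp run (2,2) capped by B -> flip
Dir W: first cell '.' (not opp) -> no flip
Dir E: opp run (3,2) capped by B -> flip
Dir SW: first cell '.' (not opp) -> no flip
Dir S: first cell '.' (not opp) -> no flip
Dir SE: opp run (4,2), next='.' -> no flip

Answer: (2,2) (3,2)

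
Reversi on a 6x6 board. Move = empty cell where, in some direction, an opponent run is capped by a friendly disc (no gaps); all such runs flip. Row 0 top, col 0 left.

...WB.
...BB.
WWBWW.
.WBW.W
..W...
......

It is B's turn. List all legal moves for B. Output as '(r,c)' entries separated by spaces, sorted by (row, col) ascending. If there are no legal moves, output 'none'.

Answer: (0,2) (1,0) (2,5) (3,0) (3,4) (4,0) (4,3) (4,4) (5,2)

Derivation:
(0,2): flips 1 -> legal
(1,0): flips 1 -> legal
(1,1): no bracket -> illegal
(1,2): no bracket -> illegal
(1,5): no bracket -> illegal
(2,5): flips 2 -> legal
(3,0): flips 1 -> legal
(3,4): flips 2 -> legal
(4,0): flips 1 -> legal
(4,1): no bracket -> illegal
(4,3): flips 2 -> legal
(4,4): flips 1 -> legal
(4,5): no bracket -> illegal
(5,1): no bracket -> illegal
(5,2): flips 1 -> legal
(5,3): no bracket -> illegal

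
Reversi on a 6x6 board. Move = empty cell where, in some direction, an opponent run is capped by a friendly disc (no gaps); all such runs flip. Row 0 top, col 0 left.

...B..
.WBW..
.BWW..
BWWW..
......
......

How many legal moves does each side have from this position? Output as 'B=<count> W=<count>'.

-- B to move --
(0,0): no bracket -> illegal
(0,1): flips 1 -> legal
(0,2): no bracket -> illegal
(0,4): no bracket -> illegal
(1,0): flips 1 -> legal
(1,4): flips 1 -> legal
(2,0): no bracket -> illegal
(2,4): flips 2 -> legal
(3,4): flips 4 -> legal
(4,0): no bracket -> illegal
(4,1): flips 1 -> legal
(4,2): flips 2 -> legal
(4,3): flips 4 -> legal
(4,4): no bracket -> illegal
B mobility = 8
-- W to move --
(0,1): flips 1 -> legal
(0,2): flips 1 -> legal
(0,4): no bracket -> illegal
(1,0): flips 1 -> legal
(1,4): no bracket -> illegal
(2,0): flips 1 -> legal
(4,0): no bracket -> illegal
(4,1): no bracket -> illegal
W mobility = 4

Answer: B=8 W=4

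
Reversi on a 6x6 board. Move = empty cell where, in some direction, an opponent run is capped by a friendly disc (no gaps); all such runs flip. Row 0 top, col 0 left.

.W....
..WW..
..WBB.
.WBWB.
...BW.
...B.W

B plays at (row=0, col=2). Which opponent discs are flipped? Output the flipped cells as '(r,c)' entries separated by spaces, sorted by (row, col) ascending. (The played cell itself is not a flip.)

Dir NW: edge -> no flip
Dir N: edge -> no flip
Dir NE: edge -> no flip
Dir W: opp run (0,1), next='.' -> no flip
Dir E: first cell '.' (not opp) -> no flip
Dir SW: first cell '.' (not opp) -> no flip
Dir S: opp run (1,2) (2,2) capped by B -> flip
Dir SE: opp run (1,3) capped by B -> flip

Answer: (1,2) (1,3) (2,2)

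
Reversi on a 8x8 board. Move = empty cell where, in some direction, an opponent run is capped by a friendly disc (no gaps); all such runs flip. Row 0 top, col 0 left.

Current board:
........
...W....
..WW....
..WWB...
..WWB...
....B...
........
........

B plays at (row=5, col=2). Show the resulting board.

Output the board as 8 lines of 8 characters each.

Place B at (5,2); scan 8 dirs for brackets.
Dir NW: first cell '.' (not opp) -> no flip
Dir N: opp run (4,2) (3,2) (2,2), next='.' -> no flip
Dir NE: opp run (4,3) capped by B -> flip
Dir W: first cell '.' (not opp) -> no flip
Dir E: first cell '.' (not opp) -> no flip
Dir SW: first cell '.' (not opp) -> no flip
Dir S: first cell '.' (not opp) -> no flip
Dir SE: first cell '.' (not opp) -> no flip
All flips: (4,3)

Answer: ........
...W....
..WW....
..WWB...
..WBB...
..B.B...
........
........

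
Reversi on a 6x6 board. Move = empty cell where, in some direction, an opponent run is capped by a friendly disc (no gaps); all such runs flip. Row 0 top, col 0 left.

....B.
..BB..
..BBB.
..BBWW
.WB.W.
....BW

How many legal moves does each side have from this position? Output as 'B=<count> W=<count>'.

-- B to move --
(2,5): no bracket -> illegal
(3,0): no bracket -> illegal
(3,1): no bracket -> illegal
(4,0): flips 1 -> legal
(4,3): no bracket -> illegal
(4,5): flips 1 -> legal
(5,0): flips 1 -> legal
(5,1): no bracket -> illegal
(5,2): no bracket -> illegal
(5,3): no bracket -> illegal
B mobility = 3
-- W to move --
(0,1): flips 2 -> legal
(0,2): flips 2 -> legal
(0,3): no bracket -> illegal
(0,5): no bracket -> illegal
(1,1): flips 2 -> legal
(1,4): flips 3 -> legal
(1,5): no bracket -> illegal
(2,1): no bracket -> illegal
(2,5): no bracket -> illegal
(3,1): flips 2 -> legal
(4,3): flips 1 -> legal
(4,5): no bracket -> illegal
(5,1): no bracket -> illegal
(5,2): no bracket -> illegal
(5,3): flips 1 -> legal
W mobility = 7

Answer: B=3 W=7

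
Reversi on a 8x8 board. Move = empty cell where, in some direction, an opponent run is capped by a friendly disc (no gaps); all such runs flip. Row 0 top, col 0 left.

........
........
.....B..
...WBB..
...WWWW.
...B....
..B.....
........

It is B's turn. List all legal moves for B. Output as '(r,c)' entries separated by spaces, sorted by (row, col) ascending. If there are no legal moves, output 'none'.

(2,2): no bracket -> illegal
(2,3): flips 2 -> legal
(2,4): no bracket -> illegal
(3,2): flips 1 -> legal
(3,6): no bracket -> illegal
(3,7): no bracket -> illegal
(4,2): no bracket -> illegal
(4,7): no bracket -> illegal
(5,2): flips 1 -> legal
(5,4): flips 1 -> legal
(5,5): flips 1 -> legal
(5,6): flips 1 -> legal
(5,7): flips 1 -> legal

Answer: (2,3) (3,2) (5,2) (5,4) (5,5) (5,6) (5,7)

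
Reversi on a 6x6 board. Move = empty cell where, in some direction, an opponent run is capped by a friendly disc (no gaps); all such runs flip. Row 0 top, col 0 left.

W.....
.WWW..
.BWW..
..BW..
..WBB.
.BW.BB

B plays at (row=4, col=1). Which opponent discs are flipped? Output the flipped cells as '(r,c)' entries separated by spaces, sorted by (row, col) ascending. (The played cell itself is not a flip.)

Answer: (4,2)

Derivation:
Dir NW: first cell '.' (not opp) -> no flip
Dir N: first cell '.' (not opp) -> no flip
Dir NE: first cell 'B' (not opp) -> no flip
Dir W: first cell '.' (not opp) -> no flip
Dir E: opp run (4,2) capped by B -> flip
Dir SW: first cell '.' (not opp) -> no flip
Dir S: first cell 'B' (not opp) -> no flip
Dir SE: opp run (5,2), next=edge -> no flip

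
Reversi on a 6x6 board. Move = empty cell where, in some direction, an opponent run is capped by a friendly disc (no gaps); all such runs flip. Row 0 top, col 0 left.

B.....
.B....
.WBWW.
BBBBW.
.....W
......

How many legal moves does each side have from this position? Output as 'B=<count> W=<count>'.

-- B to move --
(1,0): flips 1 -> legal
(1,2): flips 1 -> legal
(1,3): flips 1 -> legal
(1,4): flips 1 -> legal
(1,5): flips 1 -> legal
(2,0): flips 1 -> legal
(2,5): flips 2 -> legal
(3,5): flips 1 -> legal
(4,3): no bracket -> illegal
(4,4): no bracket -> illegal
(5,4): no bracket -> illegal
(5,5): no bracket -> illegal
B mobility = 8
-- W to move --
(0,1): flips 1 -> legal
(0,2): no bracket -> illegal
(1,0): no bracket -> illegal
(1,2): no bracket -> illegal
(1,3): no bracket -> illegal
(2,0): no bracket -> illegal
(4,0): no bracket -> illegal
(4,1): flips 2 -> legal
(4,2): flips 1 -> legal
(4,3): flips 2 -> legal
(4,4): no bracket -> illegal
W mobility = 4

Answer: B=8 W=4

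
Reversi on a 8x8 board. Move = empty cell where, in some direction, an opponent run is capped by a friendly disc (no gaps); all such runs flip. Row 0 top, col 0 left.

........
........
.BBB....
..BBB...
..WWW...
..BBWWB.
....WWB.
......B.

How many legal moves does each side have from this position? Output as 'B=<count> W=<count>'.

Answer: B=6 W=14

Derivation:
-- B to move --
(3,1): flips 1 -> legal
(3,5): flips 1 -> legal
(4,1): no bracket -> illegal
(4,5): no bracket -> illegal
(4,6): no bracket -> illegal
(5,1): flips 1 -> legal
(6,3): flips 2 -> legal
(7,3): no bracket -> illegal
(7,4): flips 4 -> legal
(7,5): flips 1 -> legal
B mobility = 6
-- W to move --
(1,0): flips 2 -> legal
(1,1): flips 2 -> legal
(1,2): flips 2 -> legal
(1,3): flips 2 -> legal
(1,4): no bracket -> illegal
(2,0): no bracket -> illegal
(2,4): flips 2 -> legal
(2,5): flips 1 -> legal
(3,0): no bracket -> illegal
(3,1): no bracket -> illegal
(3,5): no bracket -> illegal
(4,1): no bracket -> illegal
(4,5): no bracket -> illegal
(4,6): no bracket -> illegal
(4,7): flips 1 -> legal
(5,1): flips 2 -> legal
(5,7): flips 1 -> legal
(6,1): flips 1 -> legal
(6,2): flips 2 -> legal
(6,3): flips 1 -> legal
(6,7): flips 1 -> legal
(7,5): no bracket -> illegal
(7,7): flips 1 -> legal
W mobility = 14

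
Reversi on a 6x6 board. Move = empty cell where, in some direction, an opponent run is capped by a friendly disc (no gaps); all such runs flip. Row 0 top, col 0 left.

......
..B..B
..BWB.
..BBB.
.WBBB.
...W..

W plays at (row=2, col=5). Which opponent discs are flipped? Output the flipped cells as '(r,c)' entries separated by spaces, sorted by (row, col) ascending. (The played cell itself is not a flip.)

Answer: (2,4)

Derivation:
Dir NW: first cell '.' (not opp) -> no flip
Dir N: opp run (1,5), next='.' -> no flip
Dir NE: edge -> no flip
Dir W: opp run (2,4) capped by W -> flip
Dir E: edge -> no flip
Dir SW: opp run (3,4) (4,3), next='.' -> no flip
Dir S: first cell '.' (not opp) -> no flip
Dir SE: edge -> no flip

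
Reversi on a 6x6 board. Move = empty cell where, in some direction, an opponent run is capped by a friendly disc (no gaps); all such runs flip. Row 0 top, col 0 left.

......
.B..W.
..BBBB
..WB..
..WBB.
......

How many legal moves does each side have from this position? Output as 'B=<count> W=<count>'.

-- B to move --
(0,3): flips 1 -> legal
(0,4): flips 1 -> legal
(0,5): flips 1 -> legal
(1,3): no bracket -> illegal
(1,5): no bracket -> illegal
(2,1): flips 1 -> legal
(3,1): flips 1 -> legal
(4,1): flips 2 -> legal
(5,1): flips 1 -> legal
(5,2): flips 2 -> legal
(5,3): no bracket -> illegal
B mobility = 8
-- W to move --
(0,0): no bracket -> illegal
(0,1): no bracket -> illegal
(0,2): no bracket -> illegal
(1,0): no bracket -> illegal
(1,2): flips 1 -> legal
(1,3): no bracket -> illegal
(1,5): flips 2 -> legal
(2,0): no bracket -> illegal
(2,1): no bracket -> illegal
(3,1): no bracket -> illegal
(3,4): flips 2 -> legal
(3,5): no bracket -> illegal
(4,5): flips 2 -> legal
(5,2): no bracket -> illegal
(5,3): no bracket -> illegal
(5,4): flips 1 -> legal
(5,5): no bracket -> illegal
W mobility = 5

Answer: B=8 W=5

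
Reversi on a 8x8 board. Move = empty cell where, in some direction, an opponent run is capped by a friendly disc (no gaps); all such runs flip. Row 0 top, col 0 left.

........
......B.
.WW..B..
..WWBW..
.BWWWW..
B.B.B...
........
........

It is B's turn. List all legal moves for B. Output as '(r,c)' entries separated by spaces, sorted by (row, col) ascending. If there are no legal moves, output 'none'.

Answer: (1,0) (1,2) (2,3) (3,1) (3,6) (4,6) (5,5) (5,6)

Derivation:
(1,0): flips 3 -> legal
(1,1): no bracket -> illegal
(1,2): flips 3 -> legal
(1,3): no bracket -> illegal
(2,0): no bracket -> illegal
(2,3): flips 1 -> legal
(2,4): no bracket -> illegal
(2,6): no bracket -> illegal
(3,0): no bracket -> illegal
(3,1): flips 2 -> legal
(3,6): flips 2 -> legal
(4,6): flips 4 -> legal
(5,1): no bracket -> illegal
(5,3): no bracket -> illegal
(5,5): flips 2 -> legal
(5,6): flips 1 -> legal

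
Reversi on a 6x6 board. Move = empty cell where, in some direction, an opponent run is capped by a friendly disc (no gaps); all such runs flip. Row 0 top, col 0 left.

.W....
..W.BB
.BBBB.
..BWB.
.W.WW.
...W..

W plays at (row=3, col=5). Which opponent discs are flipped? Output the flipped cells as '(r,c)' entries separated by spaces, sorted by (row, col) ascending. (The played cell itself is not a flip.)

Answer: (3,4)

Derivation:
Dir NW: opp run (2,4), next='.' -> no flip
Dir N: first cell '.' (not opp) -> no flip
Dir NE: edge -> no flip
Dir W: opp run (3,4) capped by W -> flip
Dir E: edge -> no flip
Dir SW: first cell 'W' (not opp) -> no flip
Dir S: first cell '.' (not opp) -> no flip
Dir SE: edge -> no flip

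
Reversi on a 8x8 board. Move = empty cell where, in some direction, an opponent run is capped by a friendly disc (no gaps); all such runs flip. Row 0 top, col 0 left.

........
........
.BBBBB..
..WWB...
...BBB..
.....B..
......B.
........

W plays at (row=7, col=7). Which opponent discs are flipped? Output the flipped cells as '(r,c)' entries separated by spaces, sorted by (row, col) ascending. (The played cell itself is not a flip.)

Answer: (4,4) (5,5) (6,6)

Derivation:
Dir NW: opp run (6,6) (5,5) (4,4) capped by W -> flip
Dir N: first cell '.' (not opp) -> no flip
Dir NE: edge -> no flip
Dir W: first cell '.' (not opp) -> no flip
Dir E: edge -> no flip
Dir SW: edge -> no flip
Dir S: edge -> no flip
Dir SE: edge -> no flip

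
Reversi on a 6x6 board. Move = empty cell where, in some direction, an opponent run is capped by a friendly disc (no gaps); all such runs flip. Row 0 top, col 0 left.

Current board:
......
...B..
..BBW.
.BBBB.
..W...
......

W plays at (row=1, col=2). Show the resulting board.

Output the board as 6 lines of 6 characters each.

Place W at (1,2); scan 8 dirs for brackets.
Dir NW: first cell '.' (not opp) -> no flip
Dir N: first cell '.' (not opp) -> no flip
Dir NE: first cell '.' (not opp) -> no flip
Dir W: first cell '.' (not opp) -> no flip
Dir E: opp run (1,3), next='.' -> no flip
Dir SW: first cell '.' (not opp) -> no flip
Dir S: opp run (2,2) (3,2) capped by W -> flip
Dir SE: opp run (2,3) (3,4), next='.' -> no flip
All flips: (2,2) (3,2)

Answer: ......
..WB..
..WBW.
.BWBB.
..W...
......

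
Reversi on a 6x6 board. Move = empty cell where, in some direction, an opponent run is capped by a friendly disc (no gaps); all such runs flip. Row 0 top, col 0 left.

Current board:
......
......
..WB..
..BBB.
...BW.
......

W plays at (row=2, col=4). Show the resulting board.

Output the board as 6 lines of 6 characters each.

Answer: ......
......
..WWW.
..BBW.
...BW.
......

Derivation:
Place W at (2,4); scan 8 dirs for brackets.
Dir NW: first cell '.' (not opp) -> no flip
Dir N: first cell '.' (not opp) -> no flip
Dir NE: first cell '.' (not opp) -> no flip
Dir W: opp run (2,3) capped by W -> flip
Dir E: first cell '.' (not opp) -> no flip
Dir SW: opp run (3,3), next='.' -> no flip
Dir S: opp run (3,4) capped by W -> flip
Dir SE: first cell '.' (not opp) -> no flip
All flips: (2,3) (3,4)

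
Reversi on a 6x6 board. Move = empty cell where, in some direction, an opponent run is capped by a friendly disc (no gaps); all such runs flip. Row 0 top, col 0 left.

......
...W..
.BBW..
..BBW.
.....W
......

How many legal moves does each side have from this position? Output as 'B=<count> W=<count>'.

Answer: B=5 W=4

Derivation:
-- B to move --
(0,2): no bracket -> illegal
(0,3): flips 2 -> legal
(0,4): flips 1 -> legal
(1,2): no bracket -> illegal
(1,4): flips 1 -> legal
(2,4): flips 1 -> legal
(2,5): no bracket -> illegal
(3,5): flips 1 -> legal
(4,3): no bracket -> illegal
(4,4): no bracket -> illegal
(5,4): no bracket -> illegal
(5,5): no bracket -> illegal
B mobility = 5
-- W to move --
(1,0): no bracket -> illegal
(1,1): no bracket -> illegal
(1,2): no bracket -> illegal
(2,0): flips 2 -> legal
(2,4): no bracket -> illegal
(3,0): no bracket -> illegal
(3,1): flips 3 -> legal
(4,1): flips 1 -> legal
(4,2): no bracket -> illegal
(4,3): flips 1 -> legal
(4,4): no bracket -> illegal
W mobility = 4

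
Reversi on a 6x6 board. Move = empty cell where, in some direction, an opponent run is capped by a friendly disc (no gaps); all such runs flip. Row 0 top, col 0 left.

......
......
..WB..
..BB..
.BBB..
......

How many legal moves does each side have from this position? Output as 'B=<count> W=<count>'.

Answer: B=3 W=3

Derivation:
-- B to move --
(1,1): flips 1 -> legal
(1,2): flips 1 -> legal
(1,3): no bracket -> illegal
(2,1): flips 1 -> legal
(3,1): no bracket -> illegal
B mobility = 3
-- W to move --
(1,2): no bracket -> illegal
(1,3): no bracket -> illegal
(1,4): no bracket -> illegal
(2,1): no bracket -> illegal
(2,4): flips 1 -> legal
(3,0): no bracket -> illegal
(3,1): no bracket -> illegal
(3,4): no bracket -> illegal
(4,0): no bracket -> illegal
(4,4): flips 1 -> legal
(5,0): no bracket -> illegal
(5,1): no bracket -> illegal
(5,2): flips 2 -> legal
(5,3): no bracket -> illegal
(5,4): no bracket -> illegal
W mobility = 3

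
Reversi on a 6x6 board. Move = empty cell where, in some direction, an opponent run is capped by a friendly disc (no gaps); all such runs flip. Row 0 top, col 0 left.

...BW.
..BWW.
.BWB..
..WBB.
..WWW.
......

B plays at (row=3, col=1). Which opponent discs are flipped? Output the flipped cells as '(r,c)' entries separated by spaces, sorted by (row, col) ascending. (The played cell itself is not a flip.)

Dir NW: first cell '.' (not opp) -> no flip
Dir N: first cell 'B' (not opp) -> no flip
Dir NE: opp run (2,2) (1,3) (0,4), next=edge -> no flip
Dir W: first cell '.' (not opp) -> no flip
Dir E: opp run (3,2) capped by B -> flip
Dir SW: first cell '.' (not opp) -> no flip
Dir S: first cell '.' (not opp) -> no flip
Dir SE: opp run (4,2), next='.' -> no flip

Answer: (3,2)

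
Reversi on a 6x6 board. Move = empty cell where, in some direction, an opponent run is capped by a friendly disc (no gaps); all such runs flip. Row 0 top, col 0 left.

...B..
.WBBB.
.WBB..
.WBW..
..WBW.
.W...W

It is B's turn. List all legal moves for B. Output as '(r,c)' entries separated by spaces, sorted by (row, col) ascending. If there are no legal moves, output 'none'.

(0,0): flips 1 -> legal
(0,1): no bracket -> illegal
(0,2): no bracket -> illegal
(1,0): flips 2 -> legal
(2,0): flips 1 -> legal
(2,4): no bracket -> illegal
(3,0): flips 2 -> legal
(3,4): flips 1 -> legal
(3,5): no bracket -> illegal
(4,0): flips 1 -> legal
(4,1): flips 1 -> legal
(4,5): flips 1 -> legal
(5,0): no bracket -> illegal
(5,2): flips 1 -> legal
(5,3): no bracket -> illegal
(5,4): no bracket -> illegal

Answer: (0,0) (1,0) (2,0) (3,0) (3,4) (4,0) (4,1) (4,5) (5,2)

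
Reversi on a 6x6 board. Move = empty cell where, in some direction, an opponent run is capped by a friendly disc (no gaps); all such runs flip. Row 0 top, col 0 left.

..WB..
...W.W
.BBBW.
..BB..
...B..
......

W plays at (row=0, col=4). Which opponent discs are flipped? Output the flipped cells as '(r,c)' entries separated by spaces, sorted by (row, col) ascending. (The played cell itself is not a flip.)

Dir NW: edge -> no flip
Dir N: edge -> no flip
Dir NE: edge -> no flip
Dir W: opp run (0,3) capped by W -> flip
Dir E: first cell '.' (not opp) -> no flip
Dir SW: first cell 'W' (not opp) -> no flip
Dir S: first cell '.' (not opp) -> no flip
Dir SE: first cell 'W' (not opp) -> no flip

Answer: (0,3)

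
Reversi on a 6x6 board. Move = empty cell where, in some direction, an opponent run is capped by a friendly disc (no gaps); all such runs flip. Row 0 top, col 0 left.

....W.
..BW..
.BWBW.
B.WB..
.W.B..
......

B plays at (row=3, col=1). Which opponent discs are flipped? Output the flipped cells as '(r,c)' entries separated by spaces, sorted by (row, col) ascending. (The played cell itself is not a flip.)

Answer: (3,2)

Derivation:
Dir NW: first cell '.' (not opp) -> no flip
Dir N: first cell 'B' (not opp) -> no flip
Dir NE: opp run (2,2) (1,3) (0,4), next=edge -> no flip
Dir W: first cell 'B' (not opp) -> no flip
Dir E: opp run (3,2) capped by B -> flip
Dir SW: first cell '.' (not opp) -> no flip
Dir S: opp run (4,1), next='.' -> no flip
Dir SE: first cell '.' (not opp) -> no flip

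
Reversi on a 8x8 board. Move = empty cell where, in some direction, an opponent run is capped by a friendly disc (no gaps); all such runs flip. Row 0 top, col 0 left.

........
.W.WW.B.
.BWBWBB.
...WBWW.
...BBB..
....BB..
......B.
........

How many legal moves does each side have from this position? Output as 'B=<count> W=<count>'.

Answer: B=10 W=12

Derivation:
-- B to move --
(0,0): flips 3 -> legal
(0,1): flips 1 -> legal
(0,2): no bracket -> illegal
(0,3): flips 2 -> legal
(0,4): flips 2 -> legal
(0,5): flips 1 -> legal
(1,0): no bracket -> illegal
(1,2): no bracket -> illegal
(1,5): no bracket -> illegal
(2,0): no bracket -> illegal
(2,7): flips 1 -> legal
(3,1): no bracket -> illegal
(3,2): flips 1 -> legal
(3,7): flips 2 -> legal
(4,2): no bracket -> illegal
(4,6): flips 1 -> legal
(4,7): flips 1 -> legal
B mobility = 10
-- W to move --
(0,5): no bracket -> illegal
(0,6): flips 2 -> legal
(0,7): no bracket -> illegal
(1,0): no bracket -> illegal
(1,2): no bracket -> illegal
(1,5): flips 1 -> legal
(1,7): flips 1 -> legal
(2,0): flips 1 -> legal
(2,7): flips 2 -> legal
(3,0): no bracket -> illegal
(3,1): flips 1 -> legal
(3,2): flips 1 -> legal
(3,7): no bracket -> illegal
(4,2): no bracket -> illegal
(4,6): no bracket -> illegal
(5,2): no bracket -> illegal
(5,3): flips 2 -> legal
(5,6): no bracket -> illegal
(5,7): no bracket -> illegal
(6,3): flips 2 -> legal
(6,4): flips 3 -> legal
(6,5): flips 2 -> legal
(6,7): no bracket -> illegal
(7,5): no bracket -> illegal
(7,6): no bracket -> illegal
(7,7): flips 3 -> legal
W mobility = 12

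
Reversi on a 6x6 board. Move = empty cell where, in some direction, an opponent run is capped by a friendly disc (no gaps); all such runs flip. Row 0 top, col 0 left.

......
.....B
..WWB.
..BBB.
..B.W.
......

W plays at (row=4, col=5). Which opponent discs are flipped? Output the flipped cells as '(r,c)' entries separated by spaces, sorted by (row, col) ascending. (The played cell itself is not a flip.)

Dir NW: opp run (3,4) capped by W -> flip
Dir N: first cell '.' (not opp) -> no flip
Dir NE: edge -> no flip
Dir W: first cell 'W' (not opp) -> no flip
Dir E: edge -> no flip
Dir SW: first cell '.' (not opp) -> no flip
Dir S: first cell '.' (not opp) -> no flip
Dir SE: edge -> no flip

Answer: (3,4)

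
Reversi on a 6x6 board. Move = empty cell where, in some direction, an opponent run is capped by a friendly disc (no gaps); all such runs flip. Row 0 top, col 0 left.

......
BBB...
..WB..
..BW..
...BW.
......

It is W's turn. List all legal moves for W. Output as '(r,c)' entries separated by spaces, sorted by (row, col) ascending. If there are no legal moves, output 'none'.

(0,0): flips 1 -> legal
(0,1): no bracket -> illegal
(0,2): flips 1 -> legal
(0,3): no bracket -> illegal
(1,3): flips 1 -> legal
(1,4): no bracket -> illegal
(2,0): no bracket -> illegal
(2,1): no bracket -> illegal
(2,4): flips 1 -> legal
(3,1): flips 1 -> legal
(3,4): no bracket -> illegal
(4,1): no bracket -> illegal
(4,2): flips 2 -> legal
(5,2): no bracket -> illegal
(5,3): flips 1 -> legal
(5,4): no bracket -> illegal

Answer: (0,0) (0,2) (1,3) (2,4) (3,1) (4,2) (5,3)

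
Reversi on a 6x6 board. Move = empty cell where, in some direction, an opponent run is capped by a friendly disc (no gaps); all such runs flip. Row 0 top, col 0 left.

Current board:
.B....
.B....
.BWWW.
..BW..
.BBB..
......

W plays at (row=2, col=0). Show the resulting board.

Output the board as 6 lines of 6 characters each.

Place W at (2,0); scan 8 dirs for brackets.
Dir NW: edge -> no flip
Dir N: first cell '.' (not opp) -> no flip
Dir NE: opp run (1,1), next='.' -> no flip
Dir W: edge -> no flip
Dir E: opp run (2,1) capped by W -> flip
Dir SW: edge -> no flip
Dir S: first cell '.' (not opp) -> no flip
Dir SE: first cell '.' (not opp) -> no flip
All flips: (2,1)

Answer: .B....
.B....
WWWWW.
..BW..
.BBB..
......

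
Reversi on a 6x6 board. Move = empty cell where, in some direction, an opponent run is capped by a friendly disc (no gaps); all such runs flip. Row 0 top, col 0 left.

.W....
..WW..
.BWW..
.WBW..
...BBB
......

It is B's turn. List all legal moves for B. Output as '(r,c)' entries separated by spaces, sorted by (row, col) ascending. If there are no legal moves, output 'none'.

Answer: (0,2) (0,3) (1,1) (1,4) (2,4) (3,0) (3,4) (4,1)

Derivation:
(0,0): no bracket -> illegal
(0,2): flips 2 -> legal
(0,3): flips 4 -> legal
(0,4): no bracket -> illegal
(1,0): no bracket -> illegal
(1,1): flips 2 -> legal
(1,4): flips 1 -> legal
(2,0): no bracket -> illegal
(2,4): flips 2 -> legal
(3,0): flips 1 -> legal
(3,4): flips 1 -> legal
(4,0): no bracket -> illegal
(4,1): flips 1 -> legal
(4,2): no bracket -> illegal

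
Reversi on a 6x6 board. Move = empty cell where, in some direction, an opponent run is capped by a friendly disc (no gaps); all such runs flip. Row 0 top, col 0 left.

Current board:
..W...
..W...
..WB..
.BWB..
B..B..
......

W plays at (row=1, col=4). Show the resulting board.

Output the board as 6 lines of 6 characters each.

Answer: ..W...
..W.W.
..WW..
.BWB..
B..B..
......

Derivation:
Place W at (1,4); scan 8 dirs for brackets.
Dir NW: first cell '.' (not opp) -> no flip
Dir N: first cell '.' (not opp) -> no flip
Dir NE: first cell '.' (not opp) -> no flip
Dir W: first cell '.' (not opp) -> no flip
Dir E: first cell '.' (not opp) -> no flip
Dir SW: opp run (2,3) capped by W -> flip
Dir S: first cell '.' (not opp) -> no flip
Dir SE: first cell '.' (not opp) -> no flip
All flips: (2,3)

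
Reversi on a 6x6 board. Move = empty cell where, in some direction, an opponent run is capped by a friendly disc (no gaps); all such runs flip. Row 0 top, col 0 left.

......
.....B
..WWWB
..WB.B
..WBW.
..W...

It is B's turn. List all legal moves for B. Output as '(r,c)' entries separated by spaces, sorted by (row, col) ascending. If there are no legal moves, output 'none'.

Answer: (1,1) (1,3) (2,1) (3,1) (4,1) (4,5) (5,1) (5,3) (5,5)

Derivation:
(1,1): flips 1 -> legal
(1,2): no bracket -> illegal
(1,3): flips 2 -> legal
(1,4): no bracket -> illegal
(2,1): flips 4 -> legal
(3,1): flips 1 -> legal
(3,4): no bracket -> illegal
(4,1): flips 1 -> legal
(4,5): flips 1 -> legal
(5,1): flips 1 -> legal
(5,3): flips 1 -> legal
(5,4): no bracket -> illegal
(5,5): flips 1 -> legal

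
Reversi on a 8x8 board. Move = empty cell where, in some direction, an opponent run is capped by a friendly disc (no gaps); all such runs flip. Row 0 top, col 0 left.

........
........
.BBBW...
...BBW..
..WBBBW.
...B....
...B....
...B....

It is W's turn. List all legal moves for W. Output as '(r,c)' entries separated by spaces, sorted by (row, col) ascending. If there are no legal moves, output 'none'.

(1,0): no bracket -> illegal
(1,1): no bracket -> illegal
(1,2): no bracket -> illegal
(1,3): no bracket -> illegal
(1,4): no bracket -> illegal
(2,0): flips 3 -> legal
(2,5): no bracket -> illegal
(3,0): no bracket -> illegal
(3,1): no bracket -> illegal
(3,2): flips 2 -> legal
(3,6): no bracket -> illegal
(5,2): no bracket -> illegal
(5,4): flips 2 -> legal
(5,5): flips 1 -> legal
(5,6): no bracket -> illegal
(6,2): flips 2 -> legal
(6,4): flips 1 -> legal
(7,2): no bracket -> illegal
(7,4): no bracket -> illegal

Answer: (2,0) (3,2) (5,4) (5,5) (6,2) (6,4)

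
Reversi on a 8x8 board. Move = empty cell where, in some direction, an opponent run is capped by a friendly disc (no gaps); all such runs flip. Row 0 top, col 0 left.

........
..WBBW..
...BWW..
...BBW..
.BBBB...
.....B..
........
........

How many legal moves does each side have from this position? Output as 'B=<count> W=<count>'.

-- B to move --
(0,1): flips 1 -> legal
(0,2): no bracket -> illegal
(0,3): no bracket -> illegal
(0,4): no bracket -> illegal
(0,5): no bracket -> illegal
(0,6): flips 2 -> legal
(1,1): flips 1 -> legal
(1,6): flips 2 -> legal
(2,1): no bracket -> illegal
(2,2): no bracket -> illegal
(2,6): flips 3 -> legal
(3,6): flips 2 -> legal
(4,5): no bracket -> illegal
(4,6): flips 2 -> legal
B mobility = 7
-- W to move --
(0,2): flips 1 -> legal
(0,3): flips 1 -> legal
(0,4): flips 1 -> legal
(0,5): no bracket -> illegal
(2,2): flips 1 -> legal
(3,0): no bracket -> illegal
(3,1): no bracket -> illegal
(3,2): flips 2 -> legal
(4,0): no bracket -> illegal
(4,5): flips 2 -> legal
(4,6): no bracket -> illegal
(5,0): no bracket -> illegal
(5,1): flips 2 -> legal
(5,2): flips 2 -> legal
(5,3): flips 1 -> legal
(5,4): flips 2 -> legal
(5,6): no bracket -> illegal
(6,4): no bracket -> illegal
(6,5): no bracket -> illegal
(6,6): no bracket -> illegal
W mobility = 10

Answer: B=7 W=10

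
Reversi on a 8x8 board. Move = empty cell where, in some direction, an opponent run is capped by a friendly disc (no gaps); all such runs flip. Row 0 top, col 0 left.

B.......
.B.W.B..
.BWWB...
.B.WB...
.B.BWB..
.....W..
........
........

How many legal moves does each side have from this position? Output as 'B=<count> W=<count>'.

-- B to move --
(0,2): flips 1 -> legal
(0,3): flips 3 -> legal
(0,4): flips 2 -> legal
(1,2): flips 1 -> legal
(1,4): no bracket -> illegal
(3,2): flips 1 -> legal
(3,5): no bracket -> illegal
(4,2): flips 1 -> legal
(4,6): no bracket -> illegal
(5,3): no bracket -> illegal
(5,4): flips 1 -> legal
(5,6): no bracket -> illegal
(6,4): no bracket -> illegal
(6,5): flips 1 -> legal
(6,6): flips 4 -> legal
B mobility = 9
-- W to move --
(0,1): no bracket -> illegal
(0,2): no bracket -> illegal
(0,4): no bracket -> illegal
(0,5): no bracket -> illegal
(0,6): flips 2 -> legal
(1,0): no bracket -> illegal
(1,2): no bracket -> illegal
(1,4): flips 2 -> legal
(1,6): no bracket -> illegal
(2,0): flips 1 -> legal
(2,5): flips 1 -> legal
(2,6): no bracket -> illegal
(3,0): no bracket -> illegal
(3,2): no bracket -> illegal
(3,5): flips 3 -> legal
(3,6): no bracket -> illegal
(4,0): flips 1 -> legal
(4,2): flips 1 -> legal
(4,6): flips 1 -> legal
(5,0): no bracket -> illegal
(5,1): no bracket -> illegal
(5,2): no bracket -> illegal
(5,3): flips 1 -> legal
(5,4): no bracket -> illegal
(5,6): flips 2 -> legal
W mobility = 10

Answer: B=9 W=10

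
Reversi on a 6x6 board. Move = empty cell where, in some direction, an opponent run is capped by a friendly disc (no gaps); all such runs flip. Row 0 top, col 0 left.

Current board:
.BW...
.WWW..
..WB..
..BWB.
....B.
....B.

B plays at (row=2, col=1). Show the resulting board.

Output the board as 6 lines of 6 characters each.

Place B at (2,1); scan 8 dirs for brackets.
Dir NW: first cell '.' (not opp) -> no flip
Dir N: opp run (1,1) capped by B -> flip
Dir NE: opp run (1,2), next='.' -> no flip
Dir W: first cell '.' (not opp) -> no flip
Dir E: opp run (2,2) capped by B -> flip
Dir SW: first cell '.' (not opp) -> no flip
Dir S: first cell '.' (not opp) -> no flip
Dir SE: first cell 'B' (not opp) -> no flip
All flips: (1,1) (2,2)

Answer: .BW...
.BWW..
.BBB..
..BWB.
....B.
....B.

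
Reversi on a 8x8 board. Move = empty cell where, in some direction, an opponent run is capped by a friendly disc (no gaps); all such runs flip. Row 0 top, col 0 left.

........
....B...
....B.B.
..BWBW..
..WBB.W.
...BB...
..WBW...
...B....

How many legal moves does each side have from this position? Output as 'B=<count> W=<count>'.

Answer: B=14 W=8

Derivation:
-- B to move --
(2,2): flips 1 -> legal
(2,3): flips 1 -> legal
(2,5): no bracket -> illegal
(3,1): flips 1 -> legal
(3,6): flips 1 -> legal
(3,7): no bracket -> illegal
(4,1): flips 1 -> legal
(4,5): no bracket -> illegal
(4,7): no bracket -> illegal
(5,1): flips 3 -> legal
(5,2): flips 1 -> legal
(5,5): flips 1 -> legal
(5,6): no bracket -> illegal
(5,7): flips 2 -> legal
(6,1): flips 1 -> legal
(6,5): flips 1 -> legal
(7,1): flips 1 -> legal
(7,2): no bracket -> illegal
(7,4): flips 1 -> legal
(7,5): flips 1 -> legal
B mobility = 14
-- W to move --
(0,3): no bracket -> illegal
(0,4): flips 5 -> legal
(0,5): no bracket -> illegal
(1,3): flips 1 -> legal
(1,5): flips 1 -> legal
(1,6): no bracket -> illegal
(1,7): flips 1 -> legal
(2,1): no bracket -> illegal
(2,2): flips 1 -> legal
(2,3): no bracket -> illegal
(2,5): no bracket -> illegal
(2,7): no bracket -> illegal
(3,1): flips 1 -> legal
(3,6): no bracket -> illegal
(3,7): no bracket -> illegal
(4,1): no bracket -> illegal
(4,5): flips 2 -> legal
(5,2): no bracket -> illegal
(5,5): flips 1 -> legal
(6,5): no bracket -> illegal
(7,2): no bracket -> illegal
(7,4): no bracket -> illegal
W mobility = 8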